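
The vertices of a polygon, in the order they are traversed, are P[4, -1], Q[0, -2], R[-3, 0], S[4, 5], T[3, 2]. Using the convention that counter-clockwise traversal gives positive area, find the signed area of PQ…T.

-23.5

Σ = (-8) + (-6) + (-15) + (-7) + (-11) = -47
Signed area = Σ/2 = -23.5 (negative ⇒ clockwise traversal).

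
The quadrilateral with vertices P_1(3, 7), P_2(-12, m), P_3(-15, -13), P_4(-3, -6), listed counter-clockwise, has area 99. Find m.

Write out the shoelace sum; only the two edges meeting at P_2 involve m:
2·Area = [(3·m − (-12)·7) + ((-12)·(-13) − (-15)·m)] + 48
       = 18·m + 288 = 198
⇒ m = -5.

-5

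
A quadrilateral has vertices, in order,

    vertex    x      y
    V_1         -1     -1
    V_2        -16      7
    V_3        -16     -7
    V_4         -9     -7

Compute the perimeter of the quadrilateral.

48

|V_1V_2| = √((-15)² + (8)²) = √289 = 17
|V_2V_3| = √((0)² + (-14)²) = √196 = 14
|V_3V_4| = √((7)² + (0)²) = √49 = 7
|V_4V_1| = √((8)² + (6)²) = √100 = 10
Perimeter = 17 + 14 + 7 + 10 = 48.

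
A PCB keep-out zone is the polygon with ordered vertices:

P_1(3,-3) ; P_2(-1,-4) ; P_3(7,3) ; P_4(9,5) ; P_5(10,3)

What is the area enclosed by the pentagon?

Apply Gauss's area formula: 2A = Σ (x_i·y_{i+1} − x_{i+1}·y_i), indices taken mod 5.
Σ = (-15) + (25) + (8) + (-23) + (-39) = -44
Area = |Σ|/2 = 22.

22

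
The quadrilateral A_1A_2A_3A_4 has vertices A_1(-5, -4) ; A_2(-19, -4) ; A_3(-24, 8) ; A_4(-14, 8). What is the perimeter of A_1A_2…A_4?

|A_1A_2| = √((-14)² + (0)²) = √196 = 14
|A_2A_3| = √((-5)² + (12)²) = √169 = 13
|A_3A_4| = √((10)² + (0)²) = √100 = 10
|A_4A_1| = √((9)² + (-12)²) = √225 = 15
Perimeter = 14 + 13 + 10 + 15 = 52.

52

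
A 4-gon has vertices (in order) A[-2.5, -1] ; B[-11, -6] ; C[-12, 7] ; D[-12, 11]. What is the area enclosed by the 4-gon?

Apply the surveyor's formula: 2A = Σ (x_i·y_{i+1} − x_{i+1}·y_i), indices taken mod 4.
Cross-terms: 4, -149, -48, 39.5  ⇒  Σ = -153.5
Area = |Σ|/2 = 76.75.

76.75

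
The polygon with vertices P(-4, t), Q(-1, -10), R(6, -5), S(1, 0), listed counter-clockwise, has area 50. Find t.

-5

Write out the shoelace sum; only the two edges meeting at P involve t:
2·Area = [(1·t − (-4)·0) + ((-4)·(-10) − (-1)·t)] + 70
       = 2·t + 110 = 100
⇒ t = -5.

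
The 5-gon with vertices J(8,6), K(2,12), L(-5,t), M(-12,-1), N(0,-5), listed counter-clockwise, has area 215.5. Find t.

13

The doubled signed area Σ (x_i y_{i+1} − x_{i+1} y_i) is linear in t.
With t=0 it equals 249; the coefficient of t is 14 (from the two edges through L).
So 14·t + 249 = 2·215.5 = 431 ⇒ t = 13.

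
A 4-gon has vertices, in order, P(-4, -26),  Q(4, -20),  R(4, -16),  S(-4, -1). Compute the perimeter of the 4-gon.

|PQ| = √((8)² + (6)²) = √100 = 10
|QR| = √((0)² + (4)²) = √16 = 4
|RS| = √((-8)² + (15)²) = √289 = 17
|SP| = √((0)² + (-25)²) = √625 = 25
Perimeter = 10 + 4 + 17 + 25 = 56.

56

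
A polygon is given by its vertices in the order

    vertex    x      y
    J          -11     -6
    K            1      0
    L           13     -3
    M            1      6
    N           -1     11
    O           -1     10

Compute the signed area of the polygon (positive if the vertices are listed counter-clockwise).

Apply the shoelace formula: 2A = Σ (x_i·y_{i+1} − x_{i+1}·y_i), indices taken mod 6.
Σ = (6) + (-3) + (81) + (17) + (1) + (116) = 218
Signed area = Σ/2 = 109 (positive ⇒ counter-clockwise traversal).

109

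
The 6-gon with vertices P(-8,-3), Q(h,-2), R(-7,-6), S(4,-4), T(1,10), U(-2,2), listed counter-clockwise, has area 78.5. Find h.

-5

Write out the shoelace sum; only the two edges meeting at Q involve h:
2·Area = [((-8)·(-2) − h·(-3)) + (h·(-6) − (-7)·(-2))] + 140
       = -3·h + 142 = 157
⇒ h = -5.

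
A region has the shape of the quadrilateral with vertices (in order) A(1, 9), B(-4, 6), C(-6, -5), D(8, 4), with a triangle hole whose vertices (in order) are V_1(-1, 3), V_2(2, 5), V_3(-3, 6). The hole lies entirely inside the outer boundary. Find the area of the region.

Outer boundary:
Apply the surveyor's formula: 2A = Σ (x_i·y_{i+1} − x_{i+1}·y_i), indices taken mod 4.
A→B: (1)(6) − (-4)(9) = 42
B→C: (-4)(-5) − (-6)(6) = 56
C→D: (-6)(4) − (8)(-5) = 16
D→A: (8)(9) − (1)(4) = 68
Σ = 182
Area = |Σ|/2 = 91.
Hole:
Apply the shoelace formula: 2A = Σ (x_i·y_{i+1} − x_{i+1}·y_i), indices taken mod 3.
Cross-terms: -11, 27, -3  ⇒  Σ = 13
Area = |Σ|/2 = 6.5.
Net area = 91 − 6.5 = 84.5.

84.5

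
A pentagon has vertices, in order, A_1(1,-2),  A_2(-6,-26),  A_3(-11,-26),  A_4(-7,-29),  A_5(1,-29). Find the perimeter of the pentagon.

70

|A_1A_2| = √((-7)² + (-24)²) = √625 = 25
|A_2A_3| = √((-5)² + (0)²) = √25 = 5
|A_3A_4| = √((4)² + (-3)²) = √25 = 5
|A_4A_5| = √((8)² + (0)²) = √64 = 8
|A_5A_1| = √((0)² + (27)²) = √729 = 27
Perimeter = 25 + 5 + 5 + 8 + 27 = 70.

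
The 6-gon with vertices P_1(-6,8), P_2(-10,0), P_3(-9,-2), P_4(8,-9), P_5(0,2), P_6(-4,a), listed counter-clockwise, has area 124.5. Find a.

10

Write out the shoelace sum; only the two edges meeting at P_6 involve a:
2·Area = [(0·a − (-4)·2) + ((-4)·8 − (-6)·a)] + 213
       = 6·a + 189 = 249
⇒ a = 10.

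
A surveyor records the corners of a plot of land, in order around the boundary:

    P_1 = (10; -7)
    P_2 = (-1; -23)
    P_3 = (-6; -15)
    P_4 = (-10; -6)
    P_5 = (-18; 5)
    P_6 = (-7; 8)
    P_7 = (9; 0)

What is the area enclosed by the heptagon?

Apply the surveyor's formula: 2A = Σ (x_i·y_{i+1} − x_{i+1}·y_i), indices taken mod 7.
P_1→P_2: (10)(-23) − (-1)(-7) = -237
P_2→P_3: (-1)(-15) − (-6)(-23) = -123
P_3→P_4: (-6)(-6) − (-10)(-15) = -114
P_4→P_5: (-10)(5) − (-18)(-6) = -158
P_5→P_6: (-18)(8) − (-7)(5) = -109
P_6→P_7: (-7)(0) − (9)(8) = -72
P_7→P_1: (9)(-7) − (10)(0) = -63
Σ = -876
Area = |Σ|/2 = 438.

438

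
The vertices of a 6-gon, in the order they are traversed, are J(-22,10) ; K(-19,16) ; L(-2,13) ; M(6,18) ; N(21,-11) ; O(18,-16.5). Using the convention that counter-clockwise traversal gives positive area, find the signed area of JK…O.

Apply the shoelace formula: 2A = Σ (x_i·y_{i+1} − x_{i+1}·y_i), indices taken mod 6.
Cross-terms: -162, -215, -114, -444, -148.5, -183  ⇒  Σ = -1266.5
Signed area = Σ/2 = -633.25 (negative ⇒ clockwise traversal).

-633.25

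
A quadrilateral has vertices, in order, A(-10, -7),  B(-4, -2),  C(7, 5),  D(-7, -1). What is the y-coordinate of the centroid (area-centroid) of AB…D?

Apply the surveyor's formula. First the cross-terms c_i = x_i·y_{i+1} − x_{i+1}·y_i:
  -8, -6, 28, 39  ⇒  2A = 53, A = 26.5.
Then Σ (y_i + y_{i+1})·c_i = -146, so ȳ = -146 / (6·26.5) = -146/159.

-146/159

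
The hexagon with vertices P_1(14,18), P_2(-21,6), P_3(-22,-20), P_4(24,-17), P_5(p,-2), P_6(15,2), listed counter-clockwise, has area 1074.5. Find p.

3

Write out the shoelace sum; only the two edges meeting at P_5 involve p:
2·Area = [(24·(-2) − p·(-17)) + (p·2 − 15·(-2))] + 2110
       = 19·p + 2092 = 2149
⇒ p = 3.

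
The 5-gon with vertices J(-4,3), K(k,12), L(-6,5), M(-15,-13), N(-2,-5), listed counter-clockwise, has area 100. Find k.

0

Write out the shoelace sum; only the two edges meeting at K involve k:
2·Area = [((-4)·12 − k·3) + (k·5 − (-6)·12)] + 176
       = 2·k + 200 = 200
⇒ k = 0.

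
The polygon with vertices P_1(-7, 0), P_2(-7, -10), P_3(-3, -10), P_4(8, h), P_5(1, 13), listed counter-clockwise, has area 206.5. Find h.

Write out the shoelace sum; only the two edges meeting at P_4 involve h:
2·Area = [((-3)·h − 8·(-10)) + (8·13 − 1·h)] + 201
       = -4·h + 385 = 413
⇒ h = -7.

-7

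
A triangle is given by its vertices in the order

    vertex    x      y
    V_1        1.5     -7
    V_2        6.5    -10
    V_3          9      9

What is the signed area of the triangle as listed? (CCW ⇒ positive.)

51.25

Apply the shoelace (surveyor's) formula: 2A = Σ (x_i·y_{i+1} − x_{i+1}·y_i), indices taken mod 3.
V_1→V_2: (1.5)(-10) − (6.5)(-7) = 30.5
V_2→V_3: (6.5)(9) − (9)(-10) = 148.5
V_3→V_1: (9)(-7) − (1.5)(9) = -76.5
Σ = 102.5
Signed area = Σ/2 = 51.25 (positive ⇒ counter-clockwise traversal).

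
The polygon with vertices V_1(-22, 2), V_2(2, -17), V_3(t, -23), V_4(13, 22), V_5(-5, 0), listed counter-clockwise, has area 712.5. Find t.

The doubled signed area Σ (x_i y_{i+1} − x_{i+1} y_i) is linear in t.
With t=0 it equals 723; the coefficient of t is 39 (from the two edges through V_3).
So 39·t + 723 = 2·712.5 = 1425 ⇒ t = 18.

18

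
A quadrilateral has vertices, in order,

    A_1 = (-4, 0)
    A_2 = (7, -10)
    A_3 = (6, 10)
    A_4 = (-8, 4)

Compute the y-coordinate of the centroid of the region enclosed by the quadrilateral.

112/87

Apply the shoelace formula. First the cross-terms c_i = x_i·y_{i+1} − x_{i+1}·y_i:
  40, 130, 104, 16  ⇒  2A = 290, A = 145.
Then Σ (y_i + y_{i+1})·c_i = 1120, so ȳ = 1120 / (6·145) = 112/87.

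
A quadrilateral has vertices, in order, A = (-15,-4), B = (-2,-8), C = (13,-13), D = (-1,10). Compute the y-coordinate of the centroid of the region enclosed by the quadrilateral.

-389/171

Apply Gauss's area formula. First the cross-terms c_i = x_i·y_{i+1} − x_{i+1}·y_i:
  112, 130, 117, 154  ⇒  2A = 513, A = 256.5.
Then Σ (y_i + y_{i+1})·c_i = -3501, so ȳ = -3501 / (6·256.5) = -389/171.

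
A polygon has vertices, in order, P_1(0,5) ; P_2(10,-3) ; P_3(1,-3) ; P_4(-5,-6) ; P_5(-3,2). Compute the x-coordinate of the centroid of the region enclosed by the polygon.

148/141

Apply the shoelace formula. First the cross-terms c_i = x_i·y_{i+1} − x_{i+1}·y_i:
  -50, -27, -21, -28, -15  ⇒  2A = -141, A = -70.5.
Then Σ (x_i + x_{i+1})·c_i = -444, so x̄ = -444 / (6·(-70.5)) = 148/141.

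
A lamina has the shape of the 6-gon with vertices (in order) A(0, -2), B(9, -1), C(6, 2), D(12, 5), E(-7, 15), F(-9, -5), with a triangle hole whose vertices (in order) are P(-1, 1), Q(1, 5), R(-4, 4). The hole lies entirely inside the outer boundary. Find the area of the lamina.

Outer boundary:
Apply the surveyor's formula: 2A = Σ (x_i·y_{i+1} − x_{i+1}·y_i), indices taken mod 6.
Σ = (18) + (24) + (6) + (215) + (170) + (18) = 451
Area = |Σ|/2 = 225.5.
Hole:
Cross-terms: -6, 24, 0  ⇒  Σ = 18
Area = |Σ|/2 = 9.
Net area = 225.5 − 9 = 216.5.

216.5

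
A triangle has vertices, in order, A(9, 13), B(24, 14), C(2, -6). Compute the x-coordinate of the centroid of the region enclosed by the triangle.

35/3

Apply Gauss's area formula. First the cross-terms c_i = x_i·y_{i+1} − x_{i+1}·y_i:
  -186, -172, 80  ⇒  2A = -278, A = -139.
Then Σ (x_i + x_{i+1})·c_i = -9730, so x̄ = -9730 / (6·(-139)) = 35/3.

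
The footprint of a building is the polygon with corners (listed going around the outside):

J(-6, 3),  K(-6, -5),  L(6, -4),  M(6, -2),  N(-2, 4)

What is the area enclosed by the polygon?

76

Apply Gauss's area formula: 2A = Σ (x_i·y_{i+1} − x_{i+1}·y_i), indices taken mod 5.
Σ = (48) + (54) + (12) + (20) + (18) = 152
Area = |Σ|/2 = 76.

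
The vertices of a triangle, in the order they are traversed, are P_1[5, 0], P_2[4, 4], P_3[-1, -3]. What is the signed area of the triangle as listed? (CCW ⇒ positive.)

13.5

Apply Gauss's area formula: 2A = Σ (x_i·y_{i+1} − x_{i+1}·y_i), indices taken mod 3.
Σ = (20) + (-8) + (15) = 27
Signed area = Σ/2 = 13.5 (positive ⇒ counter-clockwise traversal).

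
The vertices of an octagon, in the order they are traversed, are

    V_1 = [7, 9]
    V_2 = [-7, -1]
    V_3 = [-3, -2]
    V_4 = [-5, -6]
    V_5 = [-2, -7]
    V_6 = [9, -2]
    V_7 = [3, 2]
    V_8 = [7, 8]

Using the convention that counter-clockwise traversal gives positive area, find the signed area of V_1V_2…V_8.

Apply Gauss's area formula: 2A = Σ (x_i·y_{i+1} − x_{i+1}·y_i), indices taken mod 8.
V_1→V_2: (7)(-1) − (-7)(9) = 56
V_2→V_3: (-7)(-2) − (-3)(-1) = 11
V_3→V_4: (-3)(-6) − (-5)(-2) = 8
V_4→V_5: (-5)(-7) − (-2)(-6) = 23
V_5→V_6: (-2)(-2) − (9)(-7) = 67
V_6→V_7: (9)(2) − (3)(-2) = 24
V_7→V_8: (3)(8) − (7)(2) = 10
V_8→V_1: (7)(9) − (7)(8) = 7
Σ = 206
Signed area = Σ/2 = 103 (positive ⇒ counter-clockwise traversal).

103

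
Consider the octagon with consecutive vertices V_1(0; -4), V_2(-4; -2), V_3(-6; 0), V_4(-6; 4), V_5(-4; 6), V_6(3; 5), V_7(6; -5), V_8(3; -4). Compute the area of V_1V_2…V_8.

Σ = (-16) + (-12) + (-24) + (-20) + (-38) + (-45) + (-9) + (-12) = -176
Area = |Σ|/2 = 88.

88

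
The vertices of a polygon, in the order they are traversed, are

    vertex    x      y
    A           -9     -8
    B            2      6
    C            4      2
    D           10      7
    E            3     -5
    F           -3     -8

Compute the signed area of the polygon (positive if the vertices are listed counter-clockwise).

-104

Σ = (-38) + (-20) + (8) + (-71) + (-39) + (-48) = -208
Signed area = Σ/2 = -104 (negative ⇒ clockwise traversal).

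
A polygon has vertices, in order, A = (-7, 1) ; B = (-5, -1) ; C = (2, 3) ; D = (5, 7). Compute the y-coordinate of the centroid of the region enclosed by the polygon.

Apply Gauss's area formula. First the cross-terms c_i = x_i·y_{i+1} − x_{i+1}·y_i:
  12, -13, -1, 54  ⇒  2A = 52, A = 26.
Then Σ (y_i + y_{i+1})·c_i = 396, so ȳ = 396 / (6·26) = 33/13.

33/13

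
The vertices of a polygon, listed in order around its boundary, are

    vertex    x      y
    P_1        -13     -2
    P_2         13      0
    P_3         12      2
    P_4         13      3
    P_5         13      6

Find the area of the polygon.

Apply the shoelace (surveyor's) formula: 2A = Σ (x_i·y_{i+1} − x_{i+1}·y_i), indices taken mod 5.
Cross-terms: 26, 26, 10, 39, 52  ⇒  Σ = 153
Area = |Σ|/2 = 76.5.

76.5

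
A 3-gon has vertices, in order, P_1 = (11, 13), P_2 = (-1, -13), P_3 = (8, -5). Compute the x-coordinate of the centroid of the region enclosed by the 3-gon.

6

Apply the shoelace (surveyor's) formula. First the cross-terms c_i = x_i·y_{i+1} − x_{i+1}·y_i:
  -130, 109, 159  ⇒  2A = 138, A = 69.
Then Σ (x_i + x_{i+1})·c_i = 2484, so x̄ = 2484 / (6·69) = 6.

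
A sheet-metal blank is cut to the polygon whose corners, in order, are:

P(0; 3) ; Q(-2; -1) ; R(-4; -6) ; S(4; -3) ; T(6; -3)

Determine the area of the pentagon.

37

Apply the shoelace (surveyor's) formula: 2A = Σ (x_i·y_{i+1} − x_{i+1}·y_i), indices taken mod 5.
P→Q: (0)(-1) − (-2)(3) = 6
Q→R: (-2)(-6) − (-4)(-1) = 8
R→S: (-4)(-3) − (4)(-6) = 36
S→T: (4)(-3) − (6)(-3) = 6
T→P: (6)(3) − (0)(-3) = 18
Σ = 74
Area = |Σ|/2 = 37.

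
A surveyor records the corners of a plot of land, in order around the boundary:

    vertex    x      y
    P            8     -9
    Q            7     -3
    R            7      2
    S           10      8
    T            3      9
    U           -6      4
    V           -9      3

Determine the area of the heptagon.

158.5

P→Q: (8)(-3) − (7)(-9) = 39
Q→R: (7)(2) − (7)(-3) = 35
R→S: (7)(8) − (10)(2) = 36
S→T: (10)(9) − (3)(8) = 66
T→U: (3)(4) − (-6)(9) = 66
U→V: (-6)(3) − (-9)(4) = 18
V→P: (-9)(-9) − (8)(3) = 57
Σ = 317
Area = |Σ|/2 = 158.5.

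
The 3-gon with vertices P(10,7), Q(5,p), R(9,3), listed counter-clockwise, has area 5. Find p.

The doubled signed area Σ (x_i y_{i+1} − x_{i+1} y_i) is linear in p.
With p=0 it equals 13; the coefficient of p is 1 (from the two edges through Q).
So 1·p + 13 = 2·5 = 10 ⇒ p = -3.

-3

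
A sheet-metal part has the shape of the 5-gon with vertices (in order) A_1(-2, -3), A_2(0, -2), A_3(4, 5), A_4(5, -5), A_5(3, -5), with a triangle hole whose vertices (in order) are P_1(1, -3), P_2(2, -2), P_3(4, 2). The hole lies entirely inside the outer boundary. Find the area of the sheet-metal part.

Outer boundary:
Σ = (4) + (8) + (-45) + (-10) + (-19) = -62
Area = |Σ|/2 = 31.
Hole:
Cross-terms: 4, 12, -14  ⇒  Σ = 2
Area = |Σ|/2 = 1.
Net area = 31 − 1 = 30.

30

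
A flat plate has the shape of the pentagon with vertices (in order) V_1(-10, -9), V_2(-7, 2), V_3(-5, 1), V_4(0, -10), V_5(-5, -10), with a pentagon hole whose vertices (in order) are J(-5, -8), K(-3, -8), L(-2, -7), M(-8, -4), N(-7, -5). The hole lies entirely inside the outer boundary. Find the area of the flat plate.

Outer boundary:
Apply Gauss's area formula: 2A = Σ (x_i·y_{i+1} − x_{i+1}·y_i), indices taken mod 5.
Σ = (-83) + (3) + (50) + (-50) + (-55) = -135
Area = |Σ|/2 = 67.5.
Hole:
Apply the shoelace formula: 2A = Σ (x_i·y_{i+1} − x_{i+1}·y_i), indices taken mod 5.
J→K: (-5)(-8) − (-3)(-8) = 16
K→L: (-3)(-7) − (-2)(-8) = 5
L→M: (-2)(-4) − (-8)(-7) = -48
M→N: (-8)(-5) − (-7)(-4) = 12
N→J: (-7)(-8) − (-5)(-5) = 31
Σ = 16
Area = |Σ|/2 = 8.
Net area = 67.5 − 8 = 59.5.

59.5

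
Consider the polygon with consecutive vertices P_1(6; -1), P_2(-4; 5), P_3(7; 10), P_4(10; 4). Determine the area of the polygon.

Σ = (26) + (-75) + (-72) + (-34) = -155
Area = |Σ|/2 = 77.5.

77.5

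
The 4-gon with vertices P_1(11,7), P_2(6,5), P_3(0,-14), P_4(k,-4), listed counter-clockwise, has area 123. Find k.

13

Write out the shoelace sum; only the two edges meeting at P_4 involve k:
2·Area = [(0·(-4) − k·(-14)) + (k·7 − 11·(-4))] + -71
       = 21·k + -27 = 246
⇒ k = 13.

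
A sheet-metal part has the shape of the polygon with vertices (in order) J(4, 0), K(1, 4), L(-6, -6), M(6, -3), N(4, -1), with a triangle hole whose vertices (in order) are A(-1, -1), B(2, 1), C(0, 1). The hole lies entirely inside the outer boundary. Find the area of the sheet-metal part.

47

Outer boundary:
Σ = (16) + (18) + (54) + (6) + (4) = 98
Area = |Σ|/2 = 49.
Hole:
Σ = (1) + (2) + (1) = 4
Area = |Σ|/2 = 2.
Net area = 49 − 2 = 47.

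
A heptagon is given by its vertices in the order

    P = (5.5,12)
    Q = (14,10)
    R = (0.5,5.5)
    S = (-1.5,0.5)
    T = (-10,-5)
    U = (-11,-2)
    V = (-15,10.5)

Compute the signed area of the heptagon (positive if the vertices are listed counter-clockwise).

P→Q: (5.5)(10) − (14)(12) = -113
Q→R: (14)(5.5) − (0.5)(10) = 72
R→S: (0.5)(0.5) − (-1.5)(5.5) = 8.5
S→T: (-1.5)(-5) − (-10)(0.5) = 12.5
T→U: (-10)(-2) − (-11)(-5) = -35
U→V: (-11)(10.5) − (-15)(-2) = -145.5
V→P: (-15)(12) − (5.5)(10.5) = -237.75
Σ = -438.25
Signed area = Σ/2 = -219.125 (negative ⇒ clockwise traversal).

-219.125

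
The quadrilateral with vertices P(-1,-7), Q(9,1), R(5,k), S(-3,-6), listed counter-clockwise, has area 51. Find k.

Write out the shoelace sum; only the two edges meeting at R involve k:
2·Area = [(9·k − 5·1) + (5·(-6) − (-3)·k)] + 77
       = 12·k + 42 = 102
⇒ k = 5.

5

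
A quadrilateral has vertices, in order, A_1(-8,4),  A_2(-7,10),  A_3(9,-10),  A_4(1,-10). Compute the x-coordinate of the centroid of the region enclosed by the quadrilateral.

-118/171

Apply Gauss's area formula. First the cross-terms c_i = x_i·y_{i+1} − x_{i+1}·y_i:
  -52, -20, -80, -76  ⇒  2A = -228, A = -114.
Then Σ (x_i + x_{i+1})·c_i = 472, so x̄ = 472 / (6·(-114)) = -118/171.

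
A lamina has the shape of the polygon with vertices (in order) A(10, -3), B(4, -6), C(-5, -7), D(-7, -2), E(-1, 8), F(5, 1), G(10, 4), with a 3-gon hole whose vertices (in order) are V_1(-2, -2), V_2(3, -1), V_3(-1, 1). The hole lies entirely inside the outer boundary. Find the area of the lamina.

Outer boundary:
A→B: (10)(-6) − (4)(-3) = -48
B→C: (4)(-7) − (-5)(-6) = -58
C→D: (-5)(-2) − (-7)(-7) = -39
D→E: (-7)(8) − (-1)(-2) = -58
E→F: (-1)(1) − (5)(8) = -41
F→G: (5)(4) − (10)(1) = 10
G→A: (10)(-3) − (10)(4) = -70
Σ = -304
Area = |Σ|/2 = 152.
Hole:
Apply Gauss's area formula: 2A = Σ (x_i·y_{i+1} − x_{i+1}·y_i), indices taken mod 3.
Cross-terms: 8, 2, 4  ⇒  Σ = 14
Area = |Σ|/2 = 7.
Net area = 152 − 7 = 145.

145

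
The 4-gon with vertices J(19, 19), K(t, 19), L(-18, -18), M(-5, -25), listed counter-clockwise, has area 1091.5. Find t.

-20

The doubled signed area Σ (x_i y_{i+1} − x_{i+1} y_i) is linear in t.
With t=0 it equals 1443; the coefficient of t is -37 (from the two edges through K).
So -37·t + 1443 = 2·1091.5 = 2183 ⇒ t = -20.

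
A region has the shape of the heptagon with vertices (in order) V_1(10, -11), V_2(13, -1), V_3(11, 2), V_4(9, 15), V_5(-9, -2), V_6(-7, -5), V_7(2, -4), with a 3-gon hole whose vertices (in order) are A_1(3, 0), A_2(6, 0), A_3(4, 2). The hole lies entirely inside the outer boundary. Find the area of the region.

257.5

Outer boundary:
Apply the shoelace formula: 2A = Σ (x_i·y_{i+1} − x_{i+1}·y_i), indices taken mod 7.
V_1→V_2: (10)(-1) − (13)(-11) = 133
V_2→V_3: (13)(2) − (11)(-1) = 37
V_3→V_4: (11)(15) − (9)(2) = 147
V_4→V_5: (9)(-2) − (-9)(15) = 117
V_5→V_6: (-9)(-5) − (-7)(-2) = 31
V_6→V_7: (-7)(-4) − (2)(-5) = 38
V_7→V_1: (2)(-11) − (10)(-4) = 18
Σ = 521
Area = |Σ|/2 = 260.5.
Hole:
Apply Gauss's area formula: 2A = Σ (x_i·y_{i+1} − x_{i+1}·y_i), indices taken mod 3.
Cross-terms: 0, 12, -6  ⇒  Σ = 6
Area = |Σ|/2 = 3.
Net area = 260.5 − 3 = 257.5.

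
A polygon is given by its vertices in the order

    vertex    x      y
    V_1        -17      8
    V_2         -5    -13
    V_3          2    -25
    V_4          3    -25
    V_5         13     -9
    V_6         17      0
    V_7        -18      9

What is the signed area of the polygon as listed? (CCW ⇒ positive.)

525

Σ = (261) + (151) + (25) + (298) + (153) + (153) + (9) = 1050
Signed area = Σ/2 = 525 (positive ⇒ counter-clockwise traversal).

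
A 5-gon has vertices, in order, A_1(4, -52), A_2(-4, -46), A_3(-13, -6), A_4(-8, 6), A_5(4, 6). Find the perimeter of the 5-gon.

|A_1A_2| = √((-8)² + (6)²) = √100 = 10
|A_2A_3| = √((-9)² + (40)²) = √1681 = 41
|A_3A_4| = √((5)² + (12)²) = √169 = 13
|A_4A_5| = √((12)² + (0)²) = √144 = 12
|A_5A_1| = √((0)² + (-58)²) = √3364 = 58
Perimeter = 10 + 41 + 13 + 12 + 58 = 134.

134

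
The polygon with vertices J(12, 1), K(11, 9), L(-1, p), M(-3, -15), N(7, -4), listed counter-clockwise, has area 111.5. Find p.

The doubled signed area Σ (x_i y_{i+1} − x_{i+1} y_i) is linear in p.
With p=0 it equals 293; the coefficient of p is 14 (from the two edges through L).
So 14·p + 293 = 2·111.5 = 223 ⇒ p = -5.

-5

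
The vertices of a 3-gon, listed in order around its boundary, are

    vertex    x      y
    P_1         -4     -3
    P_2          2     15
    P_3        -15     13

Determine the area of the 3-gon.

Apply the shoelace (surveyor's) formula: 2A = Σ (x_i·y_{i+1} − x_{i+1}·y_i), indices taken mod 3.
P_1→P_2: (-4)(15) − (2)(-3) = -54
P_2→P_3: (2)(13) − (-15)(15) = 251
P_3→P_1: (-15)(-3) − (-4)(13) = 97
Σ = 294
Area = |Σ|/2 = 147.

147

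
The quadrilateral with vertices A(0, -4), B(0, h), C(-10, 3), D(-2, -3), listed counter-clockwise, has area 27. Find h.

1

Write out the shoelace sum; only the two edges meeting at B involve h:
2·Area = [(0·h − 0·(-4)) + (0·3 − (-10)·h)] + 44
       = 10·h + 44 = 54
⇒ h = 1.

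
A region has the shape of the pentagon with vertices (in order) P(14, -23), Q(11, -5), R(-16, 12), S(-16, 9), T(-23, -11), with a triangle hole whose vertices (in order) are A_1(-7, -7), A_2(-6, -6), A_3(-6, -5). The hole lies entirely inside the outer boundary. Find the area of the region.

Outer boundary:
Cross-terms: 183, 52, 48, 383, 683  ⇒  Σ = 1349
Area = |Σ|/2 = 674.5.
Hole:
Apply the surveyor's formula: 2A = Σ (x_i·y_{i+1} − x_{i+1}·y_i), indices taken mod 3.
Cross-terms: 0, -6, 7  ⇒  Σ = 1
Area = |Σ|/2 = 0.5.
Net area = 674.5 − 0.5 = 674.

674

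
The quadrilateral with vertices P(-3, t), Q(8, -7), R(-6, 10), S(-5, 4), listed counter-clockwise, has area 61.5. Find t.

The doubled signed area Σ (x_i y_{i+1} − x_{i+1} y_i) is linear in t.
With t=0 it equals 97; the coefficient of t is -13 (from the two edges through P).
So -13·t + 97 = 2·61.5 = 123 ⇒ t = -2.

-2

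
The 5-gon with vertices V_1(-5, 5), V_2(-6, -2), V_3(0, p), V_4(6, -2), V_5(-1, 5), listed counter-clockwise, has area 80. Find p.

Write out the shoelace sum; only the two edges meeting at V_3 involve p:
2·Area = [((-6)·p − 0·(-2)) + (0·(-2) − 6·p)] + 88
       = -12·p + 88 = 160
⇒ p = -6.

-6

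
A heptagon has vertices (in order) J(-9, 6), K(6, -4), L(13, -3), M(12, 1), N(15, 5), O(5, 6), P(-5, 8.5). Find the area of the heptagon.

J→K: (-9)(-4) − (6)(6) = 0
K→L: (6)(-3) − (13)(-4) = 34
L→M: (13)(1) − (12)(-3) = 49
M→N: (12)(5) − (15)(1) = 45
N→O: (15)(6) − (5)(5) = 65
O→P: (5)(8.5) − (-5)(6) = 72.5
P→J: (-5)(6) − (-9)(8.5) = 46.5
Σ = 312
Area = |Σ|/2 = 156.

156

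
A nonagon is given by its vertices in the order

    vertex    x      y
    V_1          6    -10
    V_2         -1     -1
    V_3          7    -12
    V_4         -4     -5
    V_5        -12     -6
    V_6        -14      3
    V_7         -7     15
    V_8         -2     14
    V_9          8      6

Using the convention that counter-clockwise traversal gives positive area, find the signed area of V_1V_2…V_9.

Apply the surveyor's formula: 2A = Σ (x_i·y_{i+1} − x_{i+1}·y_i), indices taken mod 9.
V_1→V_2: (6)(-1) − (-1)(-10) = -16
V_2→V_3: (-1)(-12) − (7)(-1) = 19
V_3→V_4: (7)(-5) − (-4)(-12) = -83
V_4→V_5: (-4)(-6) − (-12)(-5) = -36
V_5→V_6: (-12)(3) − (-14)(-6) = -120
V_6→V_7: (-14)(15) − (-7)(3) = -189
V_7→V_8: (-7)(14) − (-2)(15) = -68
V_8→V_9: (-2)(6) − (8)(14) = -124
V_9→V_1: (8)(-10) − (6)(6) = -116
Σ = -733
Signed area = Σ/2 = -366.5 (negative ⇒ clockwise traversal).

-366.5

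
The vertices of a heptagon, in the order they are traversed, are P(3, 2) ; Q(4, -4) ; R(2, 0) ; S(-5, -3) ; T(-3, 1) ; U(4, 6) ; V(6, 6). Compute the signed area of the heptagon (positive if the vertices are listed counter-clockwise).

Apply Gauss's area formula: 2A = Σ (x_i·y_{i+1} − x_{i+1}·y_i), indices taken mod 7.
Σ = (-20) + (8) + (-6) + (-14) + (-22) + (-12) + (-6) = -72
Signed area = Σ/2 = -36 (negative ⇒ clockwise traversal).

-36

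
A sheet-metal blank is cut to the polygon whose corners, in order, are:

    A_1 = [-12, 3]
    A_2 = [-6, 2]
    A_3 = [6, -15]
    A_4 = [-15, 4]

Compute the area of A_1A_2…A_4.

Apply the shoelace formula: 2A = Σ (x_i·y_{i+1} − x_{i+1}·y_i), indices taken mod 4.
A_1→A_2: (-12)(2) − (-6)(3) = -6
A_2→A_3: (-6)(-15) − (6)(2) = 78
A_3→A_4: (6)(4) − (-15)(-15) = -201
A_4→A_1: (-15)(3) − (-12)(4) = 3
Σ = -126
Area = |Σ|/2 = 63.

63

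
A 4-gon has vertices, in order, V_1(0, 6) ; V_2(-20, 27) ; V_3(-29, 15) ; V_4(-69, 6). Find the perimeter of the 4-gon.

154

|V_1V_2| = √((-20)² + (21)²) = √841 = 29
|V_2V_3| = √((-9)² + (-12)²) = √225 = 15
|V_3V_4| = √((-40)² + (-9)²) = √1681 = 41
|V_4V_1| = √((69)² + (0)²) = √4761 = 69
Perimeter = 29 + 15 + 41 + 69 = 154.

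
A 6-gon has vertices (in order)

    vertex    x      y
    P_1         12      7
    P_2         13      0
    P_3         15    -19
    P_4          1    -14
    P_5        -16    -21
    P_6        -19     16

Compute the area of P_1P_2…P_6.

877

Apply the surveyor's formula: 2A = Σ (x_i·y_{i+1} − x_{i+1}·y_i), indices taken mod 6.
Σ = (-91) + (-247) + (-191) + (-245) + (-655) + (-325) = -1754
Area = |Σ|/2 = 877.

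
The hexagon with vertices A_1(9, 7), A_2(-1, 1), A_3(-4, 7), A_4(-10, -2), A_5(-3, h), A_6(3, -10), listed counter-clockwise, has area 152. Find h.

-6

The doubled signed area Σ (x_i y_{i+1} − x_{i+1} y_i) is linear in h.
With h=0 it equals 226; the coefficient of h is -13 (from the two edges through A_5).
So -13·h + 226 = 2·152 = 304 ⇒ h = -6.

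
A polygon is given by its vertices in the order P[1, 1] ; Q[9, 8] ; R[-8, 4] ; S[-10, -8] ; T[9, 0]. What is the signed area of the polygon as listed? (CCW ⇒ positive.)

142

Apply Gauss's area formula: 2A = Σ (x_i·y_{i+1} − x_{i+1}·y_i), indices taken mod 5.
Σ = (-1) + (100) + (104) + (72) + (9) = 284
Signed area = Σ/2 = 142 (positive ⇒ counter-clockwise traversal).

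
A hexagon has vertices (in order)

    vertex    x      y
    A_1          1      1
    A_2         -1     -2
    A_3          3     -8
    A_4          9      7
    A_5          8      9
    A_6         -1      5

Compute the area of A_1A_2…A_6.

87

Σ = (-1) + (14) + (93) + (25) + (49) + (-6) = 174
Area = |Σ|/2 = 87.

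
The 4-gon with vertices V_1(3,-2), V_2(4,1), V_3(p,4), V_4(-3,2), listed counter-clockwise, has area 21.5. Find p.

4

The doubled signed area Σ (x_i y_{i+1} − x_{i+1} y_i) is linear in p.
With p=0 it equals 39; the coefficient of p is 1 (from the two edges through V_3).
So 1·p + 39 = 2·21.5 = 43 ⇒ p = 4.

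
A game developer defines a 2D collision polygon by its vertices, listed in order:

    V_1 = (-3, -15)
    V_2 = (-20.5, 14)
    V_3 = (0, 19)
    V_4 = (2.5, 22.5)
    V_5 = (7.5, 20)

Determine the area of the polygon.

478.875

Apply the shoelace (surveyor's) formula: 2A = Σ (x_i·y_{i+1} − x_{i+1}·y_i), indices taken mod 5.
Σ = (-349.5) + (-389.5) + (-47.5) + (-118.75) + (-52.5) = -957.75
Area = |Σ|/2 = 478.875.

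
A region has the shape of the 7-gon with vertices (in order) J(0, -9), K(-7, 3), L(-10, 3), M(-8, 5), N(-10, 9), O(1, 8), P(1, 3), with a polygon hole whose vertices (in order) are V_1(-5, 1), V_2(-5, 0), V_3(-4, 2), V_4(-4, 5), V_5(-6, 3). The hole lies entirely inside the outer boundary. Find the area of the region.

Outer boundary:
Apply Gauss's area formula: 2A = Σ (x_i·y_{i+1} − x_{i+1}·y_i), indices taken mod 7.
J→K: (0)(3) − (-7)(-9) = -63
K→L: (-7)(3) − (-10)(3) = 9
L→M: (-10)(5) − (-8)(3) = -26
M→N: (-8)(9) − (-10)(5) = -22
N→O: (-10)(8) − (1)(9) = -89
O→P: (1)(3) − (1)(8) = -5
P→J: (1)(-9) − (0)(3) = -9
Σ = -205
Area = |Σ|/2 = 102.5.
Hole:
Apply Gauss's area formula: 2A = Σ (x_i·y_{i+1} − x_{i+1}·y_i), indices taken mod 5.
Σ = (5) + (-10) + (-12) + (18) + (9) = 10
Area = |Σ|/2 = 5.
Net area = 102.5 − 5 = 97.5.

97.5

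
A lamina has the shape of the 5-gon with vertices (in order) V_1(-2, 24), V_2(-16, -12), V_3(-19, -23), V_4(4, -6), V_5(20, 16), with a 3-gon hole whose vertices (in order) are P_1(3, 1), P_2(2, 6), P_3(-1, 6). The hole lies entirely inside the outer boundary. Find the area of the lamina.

717.5

Outer boundary:
Σ = (408) + (140) + (206) + (184) + (512) = 1450
Area = |Σ|/2 = 725.
Hole:
Cross-terms: 16, 18, -19  ⇒  Σ = 15
Area = |Σ|/2 = 7.5.
Net area = 725 − 7.5 = 717.5.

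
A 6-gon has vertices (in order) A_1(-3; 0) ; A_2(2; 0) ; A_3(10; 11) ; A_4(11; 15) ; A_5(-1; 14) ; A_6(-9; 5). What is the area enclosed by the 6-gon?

178

A_1→A_2: (-3)(0) − (2)(0) = 0
A_2→A_3: (2)(11) − (10)(0) = 22
A_3→A_4: (10)(15) − (11)(11) = 29
A_4→A_5: (11)(14) − (-1)(15) = 169
A_5→A_6: (-1)(5) − (-9)(14) = 121
A_6→A_1: (-9)(0) − (-3)(5) = 15
Σ = 356
Area = |Σ|/2 = 178.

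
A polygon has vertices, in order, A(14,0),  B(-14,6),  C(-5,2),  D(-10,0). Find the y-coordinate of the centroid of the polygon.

Apply the shoelace formula. First the cross-terms c_i = x_i·y_{i+1} − x_{i+1}·y_i:
  84, 2, 20, 0  ⇒  2A = 106, A = 53.
Then Σ (y_i + y_{i+1})·c_i = 560, so ȳ = 560 / (6·53) = 280/159.

280/159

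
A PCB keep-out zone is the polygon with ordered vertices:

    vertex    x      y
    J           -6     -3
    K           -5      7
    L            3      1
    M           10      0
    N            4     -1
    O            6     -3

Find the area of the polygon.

Cross-terms: -57, -26, -10, -10, -6, -36  ⇒  Σ = -145
Area = |Σ|/2 = 72.5.

72.5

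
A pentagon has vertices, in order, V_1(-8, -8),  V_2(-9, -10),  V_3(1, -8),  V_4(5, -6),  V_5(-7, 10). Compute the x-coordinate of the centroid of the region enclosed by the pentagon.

Apply the surveyor's formula. First the cross-terms c_i = x_i·y_{i+1} − x_{i+1}·y_i:
  8, 82, 34, 8, 136  ⇒  2A = 268, A = 134.
Then Σ (x_i + x_{i+1})·c_i = -2644, so x̄ = -2644 / (6·134) = -661/201.

-661/201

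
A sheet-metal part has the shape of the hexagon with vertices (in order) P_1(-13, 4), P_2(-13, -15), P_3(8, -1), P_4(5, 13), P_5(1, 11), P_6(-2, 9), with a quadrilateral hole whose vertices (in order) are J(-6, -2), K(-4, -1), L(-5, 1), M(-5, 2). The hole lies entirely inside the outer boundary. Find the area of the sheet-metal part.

Outer boundary:
P_1→P_2: (-13)(-15) − (-13)(4) = 247
P_2→P_3: (-13)(-1) − (8)(-15) = 133
P_3→P_4: (8)(13) − (5)(-1) = 109
P_4→P_5: (5)(11) − (1)(13) = 42
P_5→P_6: (1)(9) − (-2)(11) = 31
P_6→P_1: (-2)(4) − (-13)(9) = 109
Σ = 671
Area = |Σ|/2 = 335.5.
Hole:
Apply Gauss's area formula: 2A = Σ (x_i·y_{i+1} − x_{i+1}·y_i), indices taken mod 4.
Σ = (-2) + (-9) + (-5) + (22) = 6
Area = |Σ|/2 = 3.
Net area = 335.5 − 3 = 332.5.

332.5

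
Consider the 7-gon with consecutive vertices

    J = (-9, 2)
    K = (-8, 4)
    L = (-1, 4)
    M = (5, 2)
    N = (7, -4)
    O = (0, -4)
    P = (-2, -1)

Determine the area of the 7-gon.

Σ = (-20) + (-28) + (-22) + (-34) + (-28) + (-8) + (-13) = -153
Area = |Σ|/2 = 76.5.

76.5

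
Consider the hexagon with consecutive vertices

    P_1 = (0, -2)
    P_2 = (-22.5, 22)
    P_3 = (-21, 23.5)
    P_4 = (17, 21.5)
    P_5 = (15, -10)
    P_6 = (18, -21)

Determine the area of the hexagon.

813.125

Apply Gauss's area formula: 2A = Σ (x_i·y_{i+1} − x_{i+1}·y_i), indices taken mod 6.
P_1→P_2: (0)(22) − (-22.5)(-2) = -45
P_2→P_3: (-22.5)(23.5) − (-21)(22) = -66.75
P_3→P_4: (-21)(21.5) − (17)(23.5) = -851
P_4→P_5: (17)(-10) − (15)(21.5) = -492.5
P_5→P_6: (15)(-21) − (18)(-10) = -135
P_6→P_1: (18)(-2) − (0)(-21) = -36
Σ = -1626.25
Area = |Σ|/2 = 813.125.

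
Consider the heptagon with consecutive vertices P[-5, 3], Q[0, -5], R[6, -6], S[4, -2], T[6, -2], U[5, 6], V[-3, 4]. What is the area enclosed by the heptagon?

Apply the surveyor's formula: 2A = Σ (x_i·y_{i+1} − x_{i+1}·y_i), indices taken mod 7.
P→Q: (-5)(-5) − (0)(3) = 25
Q→R: (0)(-6) − (6)(-5) = 30
R→S: (6)(-2) − (4)(-6) = 12
S→T: (4)(-2) − (6)(-2) = 4
T→U: (6)(6) − (5)(-2) = 46
U→V: (5)(4) − (-3)(6) = 38
V→P: (-3)(3) − (-5)(4) = 11
Σ = 166
Area = |Σ|/2 = 83.

83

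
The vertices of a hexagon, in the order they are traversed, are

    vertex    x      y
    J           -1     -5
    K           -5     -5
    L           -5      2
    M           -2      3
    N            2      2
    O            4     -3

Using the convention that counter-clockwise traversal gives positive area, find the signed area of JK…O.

-56.5

Apply Gauss's area formula: 2A = Σ (x_i·y_{i+1} − x_{i+1}·y_i), indices taken mod 6.
J→K: (-1)(-5) − (-5)(-5) = -20
K→L: (-5)(2) − (-5)(-5) = -35
L→M: (-5)(3) − (-2)(2) = -11
M→N: (-2)(2) − (2)(3) = -10
N→O: (2)(-3) − (4)(2) = -14
O→J: (4)(-5) − (-1)(-3) = -23
Σ = -113
Signed area = Σ/2 = -56.5 (negative ⇒ clockwise traversal).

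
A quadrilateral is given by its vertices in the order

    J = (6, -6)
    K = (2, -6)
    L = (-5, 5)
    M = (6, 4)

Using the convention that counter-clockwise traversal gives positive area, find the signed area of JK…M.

-77

Cross-terms: -24, -20, -50, -60  ⇒  Σ = -154
Signed area = Σ/2 = -77 (negative ⇒ clockwise traversal).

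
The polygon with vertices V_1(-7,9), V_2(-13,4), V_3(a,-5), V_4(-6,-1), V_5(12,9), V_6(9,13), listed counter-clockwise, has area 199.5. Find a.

-14

The doubled signed area Σ (x_i y_{i+1} − x_{i+1} y_i) is linear in a.
With a=0 it equals 329; the coefficient of a is -5 (from the two edges through V_3).
So -5·a + 329 = 2·199.5 = 399 ⇒ a = -14.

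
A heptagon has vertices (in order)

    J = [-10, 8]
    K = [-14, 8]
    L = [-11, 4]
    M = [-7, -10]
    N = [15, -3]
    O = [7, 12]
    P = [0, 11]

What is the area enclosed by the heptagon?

Apply the surveyor's formula: 2A = Σ (x_i·y_{i+1} − x_{i+1}·y_i), indices taken mod 7.
Σ = (32) + (32) + (138) + (171) + (201) + (77) + (110) = 761
Area = |Σ|/2 = 380.5.

380.5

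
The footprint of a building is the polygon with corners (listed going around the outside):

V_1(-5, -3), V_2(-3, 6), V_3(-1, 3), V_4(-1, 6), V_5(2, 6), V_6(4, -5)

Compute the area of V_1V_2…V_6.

Apply the surveyor's formula: 2A = Σ (x_i·y_{i+1} − x_{i+1}·y_i), indices taken mod 6.
Σ = (-39) + (-3) + (-3) + (-18) + (-34) + (-37) = -134
Area = |Σ|/2 = 67.

67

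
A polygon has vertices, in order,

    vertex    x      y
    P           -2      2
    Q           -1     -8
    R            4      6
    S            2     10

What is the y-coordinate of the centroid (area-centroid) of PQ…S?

Apply the shoelace (surveyor's) formula. First the cross-terms c_i = x_i·y_{i+1} − x_{i+1}·y_i:
  18, 26, 28, 24  ⇒  2A = 96, A = 48.
Then Σ (y_i + y_{i+1})·c_i = 576, so ȳ = 576 / (6·48) = 2.

2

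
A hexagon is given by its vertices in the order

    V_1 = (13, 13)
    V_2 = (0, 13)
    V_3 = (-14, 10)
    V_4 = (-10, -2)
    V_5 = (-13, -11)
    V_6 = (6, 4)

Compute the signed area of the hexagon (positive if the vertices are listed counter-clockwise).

Apply the surveyor's formula: 2A = Σ (x_i·y_{i+1} − x_{i+1}·y_i), indices taken mod 6.
Σ = (169) + (182) + (128) + (84) + (14) + (26) = 603
Signed area = Σ/2 = 301.5 (positive ⇒ counter-clockwise traversal).

301.5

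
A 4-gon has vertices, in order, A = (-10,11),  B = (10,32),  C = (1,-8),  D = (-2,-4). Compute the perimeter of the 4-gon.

|AB| = √((20)² + (21)²) = √841 = 29
|BC| = √((-9)² + (-40)²) = √1681 = 41
|CD| = √((-3)² + (4)²) = √25 = 5
|DA| = √((-8)² + (15)²) = √289 = 17
Perimeter = 29 + 41 + 5 + 17 = 92.

92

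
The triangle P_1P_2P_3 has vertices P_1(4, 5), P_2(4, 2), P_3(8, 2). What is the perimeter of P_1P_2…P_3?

|P_1P_2| = √((0)² + (-3)²) = √9 = 3
|P_2P_3| = √((4)² + (0)²) = √16 = 4
|P_3P_1| = √((-4)² + (3)²) = √25 = 5
Perimeter = 3 + 4 + 5 = 12.

12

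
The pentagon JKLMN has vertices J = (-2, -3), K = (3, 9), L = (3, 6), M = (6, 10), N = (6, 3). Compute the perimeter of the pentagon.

38

|JK| = √((5)² + (12)²) = √169 = 13
|KL| = √((0)² + (-3)²) = √9 = 3
|LM| = √((3)² + (4)²) = √25 = 5
|MN| = √((0)² + (-7)²) = √49 = 7
|NJ| = √((-8)² + (-6)²) = √100 = 10
Perimeter = 13 + 3 + 5 + 7 + 10 = 38.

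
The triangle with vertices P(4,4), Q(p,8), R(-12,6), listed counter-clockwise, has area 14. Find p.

Write out the shoelace sum; only the two edges meeting at Q involve p:
2·Area = [(4·8 − p·4) + (p·6 − (-12)·8)] + -72
       = 2·p + 56 = 28
⇒ p = -14.

-14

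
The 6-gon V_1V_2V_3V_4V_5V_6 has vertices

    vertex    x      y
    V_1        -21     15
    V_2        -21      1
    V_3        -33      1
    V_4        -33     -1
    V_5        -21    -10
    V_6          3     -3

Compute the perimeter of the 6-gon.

98

|V_1V_2| = √((0)² + (-14)²) = √196 = 14
|V_2V_3| = √((-12)² + (0)²) = √144 = 12
|V_3V_4| = √((0)² + (-2)²) = √4 = 2
|V_4V_5| = √((12)² + (-9)²) = √225 = 15
|V_5V_6| = √((24)² + (7)²) = √625 = 25
|V_6V_1| = √((-24)² + (18)²) = √900 = 30
Perimeter = 14 + 12 + 2 + 15 + 25 + 30 = 98.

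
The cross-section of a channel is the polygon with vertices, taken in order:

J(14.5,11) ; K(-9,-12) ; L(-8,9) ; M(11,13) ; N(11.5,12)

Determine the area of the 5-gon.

260

Apply the surveyor's formula: 2A = Σ (x_i·y_{i+1} − x_{i+1}·y_i), indices taken mod 5.
J→K: (14.5)(-12) − (-9)(11) = -75
K→L: (-9)(9) − (-8)(-12) = -177
L→M: (-8)(13) − (11)(9) = -203
M→N: (11)(12) − (11.5)(13) = -17.5
N→J: (11.5)(11) − (14.5)(12) = -47.5
Σ = -520
Area = |Σ|/2 = 260.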